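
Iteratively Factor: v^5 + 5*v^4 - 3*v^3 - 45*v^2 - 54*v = (v)*(v^4 + 5*v^3 - 3*v^2 - 45*v - 54) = v*(v - 3)*(v^3 + 8*v^2 + 21*v + 18) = v*(v - 3)*(v + 3)*(v^2 + 5*v + 6) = v*(v - 3)*(v + 3)^2*(v + 2)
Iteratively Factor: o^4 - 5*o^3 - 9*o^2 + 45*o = (o - 3)*(o^3 - 2*o^2 - 15*o) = (o - 3)*(o + 3)*(o^2 - 5*o) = (o - 5)*(o - 3)*(o + 3)*(o)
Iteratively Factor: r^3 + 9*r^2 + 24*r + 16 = (r + 4)*(r^2 + 5*r + 4) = (r + 4)^2*(r + 1)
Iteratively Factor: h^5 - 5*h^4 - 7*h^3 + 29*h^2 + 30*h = (h + 1)*(h^4 - 6*h^3 - h^2 + 30*h) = (h - 5)*(h + 1)*(h^3 - h^2 - 6*h) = (h - 5)*(h + 1)*(h + 2)*(h^2 - 3*h) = h*(h - 5)*(h + 1)*(h + 2)*(h - 3)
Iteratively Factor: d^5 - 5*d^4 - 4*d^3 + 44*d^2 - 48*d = (d)*(d^4 - 5*d^3 - 4*d^2 + 44*d - 48) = d*(d + 3)*(d^3 - 8*d^2 + 20*d - 16) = d*(d - 4)*(d + 3)*(d^2 - 4*d + 4) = d*(d - 4)*(d - 2)*(d + 3)*(d - 2)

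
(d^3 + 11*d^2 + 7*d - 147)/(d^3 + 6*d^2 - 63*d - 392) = (d - 3)/(d - 8)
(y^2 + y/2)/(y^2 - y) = (y + 1/2)/(y - 1)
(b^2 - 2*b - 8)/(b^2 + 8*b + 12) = (b - 4)/(b + 6)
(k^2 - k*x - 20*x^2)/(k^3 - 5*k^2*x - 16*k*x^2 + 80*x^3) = 1/(k - 4*x)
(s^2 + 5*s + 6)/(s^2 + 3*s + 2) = (s + 3)/(s + 1)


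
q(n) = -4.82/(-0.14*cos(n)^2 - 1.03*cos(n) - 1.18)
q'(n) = -4.82*(-0.28*sin(n)*cos(n) - 1.03*sin(n))/(-0.14*cos(n)^2 - 1.03*cos(n) - 1.18)^2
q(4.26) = 6.37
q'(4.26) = -6.87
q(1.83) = 5.21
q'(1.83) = 5.22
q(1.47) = 3.75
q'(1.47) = 3.07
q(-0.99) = 2.70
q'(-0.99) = -1.49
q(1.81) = 5.11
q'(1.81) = 5.07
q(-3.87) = 9.85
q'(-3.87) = 11.00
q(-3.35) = 15.74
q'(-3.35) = 8.04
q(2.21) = 7.83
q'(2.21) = 8.82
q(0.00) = 2.05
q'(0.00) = 0.00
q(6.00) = 2.10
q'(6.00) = -0.33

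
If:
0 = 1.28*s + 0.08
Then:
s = -0.06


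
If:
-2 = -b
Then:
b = 2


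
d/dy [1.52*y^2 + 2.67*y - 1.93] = 3.04*y + 2.67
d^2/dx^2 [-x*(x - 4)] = -2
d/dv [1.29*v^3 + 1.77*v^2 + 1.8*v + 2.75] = 3.87*v^2 + 3.54*v + 1.8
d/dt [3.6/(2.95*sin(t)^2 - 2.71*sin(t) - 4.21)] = (9.756 - 21.24*sin(t))*cos(t)/(-2.95*sin(t)^2 + 2.71*sin(t) + 4.21)^2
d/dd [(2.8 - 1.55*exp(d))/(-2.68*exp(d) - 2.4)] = 11.224*exp(d)/(2.68*exp(d) + 2.4)^2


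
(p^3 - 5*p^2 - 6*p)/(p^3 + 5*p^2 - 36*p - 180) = p*(p + 1)/(p^2 + 11*p + 30)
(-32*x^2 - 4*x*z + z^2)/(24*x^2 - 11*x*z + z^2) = (-4*x - z)/(3*x - z)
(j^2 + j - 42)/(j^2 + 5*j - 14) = (j - 6)/(j - 2)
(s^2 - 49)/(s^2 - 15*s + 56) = (s + 7)/(s - 8)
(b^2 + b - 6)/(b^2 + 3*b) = (b - 2)/b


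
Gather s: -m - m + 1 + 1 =2 - 2*m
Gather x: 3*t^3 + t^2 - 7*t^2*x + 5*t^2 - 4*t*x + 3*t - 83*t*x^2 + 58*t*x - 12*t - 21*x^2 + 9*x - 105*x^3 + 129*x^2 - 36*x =3*t^3 + 6*t^2 - 9*t - 105*x^3 + x^2*(108 - 83*t) + x*(-7*t^2 + 54*t - 27)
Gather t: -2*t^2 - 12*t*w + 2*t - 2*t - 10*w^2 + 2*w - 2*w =-2*t^2 - 12*t*w - 10*w^2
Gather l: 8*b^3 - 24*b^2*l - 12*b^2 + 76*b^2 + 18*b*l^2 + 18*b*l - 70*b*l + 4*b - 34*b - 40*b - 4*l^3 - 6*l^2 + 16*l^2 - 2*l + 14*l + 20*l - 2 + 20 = 8*b^3 + 64*b^2 - 70*b - 4*l^3 + l^2*(18*b + 10) + l*(-24*b^2 - 52*b + 32) + 18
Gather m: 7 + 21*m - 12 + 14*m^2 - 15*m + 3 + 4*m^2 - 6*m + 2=18*m^2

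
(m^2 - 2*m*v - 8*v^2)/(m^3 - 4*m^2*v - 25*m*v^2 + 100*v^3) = (-m - 2*v)/(-m^2 + 25*v^2)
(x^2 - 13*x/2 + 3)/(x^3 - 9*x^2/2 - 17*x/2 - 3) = (2*x - 1)/(2*x^2 + 3*x + 1)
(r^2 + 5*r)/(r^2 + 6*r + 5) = r/(r + 1)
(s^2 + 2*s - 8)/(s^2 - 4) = (s + 4)/(s + 2)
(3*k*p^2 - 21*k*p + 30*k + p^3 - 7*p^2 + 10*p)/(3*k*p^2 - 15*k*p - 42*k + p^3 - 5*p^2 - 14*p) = (p^2 - 7*p + 10)/(p^2 - 5*p - 14)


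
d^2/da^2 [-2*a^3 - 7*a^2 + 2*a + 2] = -12*a - 14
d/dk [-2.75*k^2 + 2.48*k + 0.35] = 2.48 - 5.5*k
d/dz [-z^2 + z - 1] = 1 - 2*z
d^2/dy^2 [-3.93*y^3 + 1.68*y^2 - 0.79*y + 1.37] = 3.36 - 23.58*y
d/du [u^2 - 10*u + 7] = 2*u - 10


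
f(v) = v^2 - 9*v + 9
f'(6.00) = 3.00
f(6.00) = -9.00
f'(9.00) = 9.00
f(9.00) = 9.00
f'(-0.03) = -9.06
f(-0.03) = 9.27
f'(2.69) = -3.62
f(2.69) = -7.97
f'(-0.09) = -9.18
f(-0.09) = 9.82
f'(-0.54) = -10.08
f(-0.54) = 14.15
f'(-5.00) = -19.00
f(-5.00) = 79.00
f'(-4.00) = -17.00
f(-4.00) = 61.00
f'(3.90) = -1.20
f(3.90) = -10.89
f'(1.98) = -5.04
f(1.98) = -4.90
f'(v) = 2*v - 9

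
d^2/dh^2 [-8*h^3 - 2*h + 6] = -48*h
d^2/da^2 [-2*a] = 0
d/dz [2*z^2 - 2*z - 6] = 4*z - 2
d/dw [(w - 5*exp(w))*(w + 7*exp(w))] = 2*w*exp(w) + 2*w - 70*exp(2*w) + 2*exp(w)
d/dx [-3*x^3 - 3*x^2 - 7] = 3*x*(-3*x - 2)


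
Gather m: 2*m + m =3*m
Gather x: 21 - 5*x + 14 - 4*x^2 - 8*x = -4*x^2 - 13*x + 35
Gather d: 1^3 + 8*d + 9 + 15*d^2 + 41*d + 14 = 15*d^2 + 49*d + 24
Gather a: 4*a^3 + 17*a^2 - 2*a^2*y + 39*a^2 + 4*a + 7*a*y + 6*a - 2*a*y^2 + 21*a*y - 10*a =4*a^3 + a^2*(56 - 2*y) + a*(-2*y^2 + 28*y)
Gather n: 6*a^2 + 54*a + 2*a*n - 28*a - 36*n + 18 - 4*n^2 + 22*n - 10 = 6*a^2 + 26*a - 4*n^2 + n*(2*a - 14) + 8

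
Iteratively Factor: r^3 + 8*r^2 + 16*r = (r + 4)*(r^2 + 4*r) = r*(r + 4)*(r + 4)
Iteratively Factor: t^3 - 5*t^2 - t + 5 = (t - 5)*(t^2 - 1) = (t - 5)*(t - 1)*(t + 1)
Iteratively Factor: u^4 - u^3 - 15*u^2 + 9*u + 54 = (u + 2)*(u^3 - 3*u^2 - 9*u + 27) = (u + 2)*(u + 3)*(u^2 - 6*u + 9) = (u - 3)*(u + 2)*(u + 3)*(u - 3)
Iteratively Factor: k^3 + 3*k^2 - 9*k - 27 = (k + 3)*(k^2 - 9) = (k + 3)^2*(k - 3)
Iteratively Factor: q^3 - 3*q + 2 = (q - 1)*(q^2 + q - 2) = (q - 1)*(q + 2)*(q - 1)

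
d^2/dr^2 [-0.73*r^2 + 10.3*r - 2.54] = -1.46000000000000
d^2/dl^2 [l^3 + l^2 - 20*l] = 6*l + 2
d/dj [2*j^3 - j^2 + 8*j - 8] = 6*j^2 - 2*j + 8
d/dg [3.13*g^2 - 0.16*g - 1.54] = 6.26*g - 0.16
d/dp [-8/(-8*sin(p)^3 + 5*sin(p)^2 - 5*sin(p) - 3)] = 8*(-24*sin(p)^2 + 10*sin(p) - 5)*cos(p)/((8*sin(p) + 3)^2*(sin(p)^2 - sin(p) + 1)^2)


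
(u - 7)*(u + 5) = u^2 - 2*u - 35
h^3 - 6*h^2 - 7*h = h*(h - 7)*(h + 1)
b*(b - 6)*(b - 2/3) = b^3 - 20*b^2/3 + 4*b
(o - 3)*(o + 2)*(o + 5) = o^3 + 4*o^2 - 11*o - 30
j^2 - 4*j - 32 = (j - 8)*(j + 4)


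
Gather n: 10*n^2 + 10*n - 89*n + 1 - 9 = 10*n^2 - 79*n - 8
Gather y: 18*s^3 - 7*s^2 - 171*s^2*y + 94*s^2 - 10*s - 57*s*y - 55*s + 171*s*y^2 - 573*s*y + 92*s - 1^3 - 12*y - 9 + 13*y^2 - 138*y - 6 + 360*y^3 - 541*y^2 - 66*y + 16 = 18*s^3 + 87*s^2 + 27*s + 360*y^3 + y^2*(171*s - 528) + y*(-171*s^2 - 630*s - 216)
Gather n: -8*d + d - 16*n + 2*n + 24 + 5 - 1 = -7*d - 14*n + 28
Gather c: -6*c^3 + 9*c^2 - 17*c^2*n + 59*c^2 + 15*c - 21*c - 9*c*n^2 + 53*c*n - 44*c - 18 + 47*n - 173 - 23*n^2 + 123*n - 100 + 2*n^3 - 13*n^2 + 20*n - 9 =-6*c^3 + c^2*(68 - 17*n) + c*(-9*n^2 + 53*n - 50) + 2*n^3 - 36*n^2 + 190*n - 300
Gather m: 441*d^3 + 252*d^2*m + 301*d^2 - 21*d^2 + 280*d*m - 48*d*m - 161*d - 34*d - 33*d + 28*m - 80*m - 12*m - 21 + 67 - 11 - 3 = 441*d^3 + 280*d^2 - 228*d + m*(252*d^2 + 232*d - 64) + 32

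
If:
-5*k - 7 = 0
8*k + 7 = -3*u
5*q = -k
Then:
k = -7/5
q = 7/25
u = 7/5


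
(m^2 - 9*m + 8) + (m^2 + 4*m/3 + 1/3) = 2*m^2 - 23*m/3 + 25/3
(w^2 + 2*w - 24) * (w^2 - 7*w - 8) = w^4 - 5*w^3 - 46*w^2 + 152*w + 192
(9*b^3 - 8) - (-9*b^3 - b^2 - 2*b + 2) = 18*b^3 + b^2 + 2*b - 10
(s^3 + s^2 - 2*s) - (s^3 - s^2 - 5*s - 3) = 2*s^2 + 3*s + 3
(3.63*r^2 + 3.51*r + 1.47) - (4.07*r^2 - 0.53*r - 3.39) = -0.44*r^2 + 4.04*r + 4.86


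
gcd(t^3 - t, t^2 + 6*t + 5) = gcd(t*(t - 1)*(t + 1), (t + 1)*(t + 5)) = t + 1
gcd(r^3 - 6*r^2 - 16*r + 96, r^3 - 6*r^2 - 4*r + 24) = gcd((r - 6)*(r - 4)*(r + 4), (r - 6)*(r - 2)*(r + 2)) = r - 6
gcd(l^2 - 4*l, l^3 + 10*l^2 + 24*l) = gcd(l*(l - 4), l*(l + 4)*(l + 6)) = l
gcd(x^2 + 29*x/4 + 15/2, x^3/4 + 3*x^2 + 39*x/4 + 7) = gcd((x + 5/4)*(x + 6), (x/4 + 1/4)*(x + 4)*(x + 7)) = 1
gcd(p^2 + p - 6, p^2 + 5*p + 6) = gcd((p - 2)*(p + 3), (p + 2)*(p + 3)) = p + 3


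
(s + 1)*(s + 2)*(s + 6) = s^3 + 9*s^2 + 20*s + 12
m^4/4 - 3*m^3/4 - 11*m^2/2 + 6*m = m*(m/4 + 1)*(m - 6)*(m - 1)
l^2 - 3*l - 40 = (l - 8)*(l + 5)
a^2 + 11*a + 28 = (a + 4)*(a + 7)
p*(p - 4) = p^2 - 4*p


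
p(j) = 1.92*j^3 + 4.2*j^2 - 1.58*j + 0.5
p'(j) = 5.76*j^2 + 8.4*j - 1.58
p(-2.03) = 4.95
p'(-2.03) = 5.10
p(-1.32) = 5.49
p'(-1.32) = -2.63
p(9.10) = 1780.78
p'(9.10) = 551.85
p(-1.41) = 5.70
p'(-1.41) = -1.97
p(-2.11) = 4.50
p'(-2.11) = 6.34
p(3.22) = 103.06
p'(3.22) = 85.19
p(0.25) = 0.40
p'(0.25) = 0.88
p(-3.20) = -14.35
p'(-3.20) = 30.52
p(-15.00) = -5510.80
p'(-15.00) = 1168.42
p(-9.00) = -1044.76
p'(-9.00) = 389.38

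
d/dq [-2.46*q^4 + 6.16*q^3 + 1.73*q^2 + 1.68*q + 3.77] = -9.84*q^3 + 18.48*q^2 + 3.46*q + 1.68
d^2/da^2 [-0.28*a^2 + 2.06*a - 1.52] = -0.560000000000000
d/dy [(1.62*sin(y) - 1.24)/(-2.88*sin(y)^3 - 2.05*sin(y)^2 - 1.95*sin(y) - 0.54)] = (9.3312*sin(y)^3 - 7.3926*sin(y)^2 - 5.084*sin(y) - 3.2928)*cos(y)/(8.2944*sin(y)^6 + 11.808*sin(y)^5 + 15.4345*sin(y)^4 + 11.1054*sin(y)^3 + 6.0165*sin(y)^2 + 2.106*sin(y) + 0.2916)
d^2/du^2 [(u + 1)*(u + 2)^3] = 6*(u + 2)*(2*u + 3)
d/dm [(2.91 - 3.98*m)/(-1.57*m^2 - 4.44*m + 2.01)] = (-6.2486*m^2 + 9.1374*m + 4.9206)/(2.4649*m^4 + 13.9416*m^3 + 13.4022*m^2 - 17.8488*m + 4.0401)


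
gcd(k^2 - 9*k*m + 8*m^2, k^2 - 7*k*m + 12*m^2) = 1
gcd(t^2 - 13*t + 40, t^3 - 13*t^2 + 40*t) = t^2 - 13*t + 40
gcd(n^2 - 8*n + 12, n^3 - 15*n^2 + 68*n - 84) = n^2 - 8*n + 12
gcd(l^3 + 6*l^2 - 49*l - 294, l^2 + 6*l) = l + 6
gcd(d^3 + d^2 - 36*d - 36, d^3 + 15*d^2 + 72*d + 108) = d + 6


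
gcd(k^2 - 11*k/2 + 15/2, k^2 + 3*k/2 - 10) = k - 5/2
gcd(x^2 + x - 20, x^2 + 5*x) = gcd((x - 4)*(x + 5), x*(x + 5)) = x + 5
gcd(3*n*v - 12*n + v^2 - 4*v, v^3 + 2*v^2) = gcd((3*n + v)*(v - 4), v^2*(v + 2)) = 1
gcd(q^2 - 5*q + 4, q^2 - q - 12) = q - 4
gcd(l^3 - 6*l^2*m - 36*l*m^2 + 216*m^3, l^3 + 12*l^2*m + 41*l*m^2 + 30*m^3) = l + 6*m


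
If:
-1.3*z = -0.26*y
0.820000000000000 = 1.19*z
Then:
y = 3.45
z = 0.69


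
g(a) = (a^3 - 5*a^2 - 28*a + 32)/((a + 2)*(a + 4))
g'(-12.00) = 0.70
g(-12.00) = -26.00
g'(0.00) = -6.50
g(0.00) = 4.00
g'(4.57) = 0.30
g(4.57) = -1.86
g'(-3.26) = -17.90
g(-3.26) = -38.07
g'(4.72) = 0.34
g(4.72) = -1.82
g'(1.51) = -1.44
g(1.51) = -0.94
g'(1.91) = -0.96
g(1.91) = -1.42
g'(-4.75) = -2.97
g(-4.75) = -26.66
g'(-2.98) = -30.24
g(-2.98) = -44.59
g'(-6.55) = -0.45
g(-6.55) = -24.14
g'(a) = (3*a^2 - 10*a - 28)/((a + 2)*(a + 4)) - (a^3 - 5*a^2 - 28*a + 32)/((a + 2)*(a + 4)^2) - (a^3 - 5*a^2 - 28*a + 32)/((a + 2)^2*(a + 4)) = (a^2 + 4*a - 26)/(a^2 + 4*a + 4)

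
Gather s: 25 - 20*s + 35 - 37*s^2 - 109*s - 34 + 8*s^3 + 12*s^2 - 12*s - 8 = 8*s^3 - 25*s^2 - 141*s + 18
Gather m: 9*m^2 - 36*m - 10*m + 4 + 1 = 9*m^2 - 46*m + 5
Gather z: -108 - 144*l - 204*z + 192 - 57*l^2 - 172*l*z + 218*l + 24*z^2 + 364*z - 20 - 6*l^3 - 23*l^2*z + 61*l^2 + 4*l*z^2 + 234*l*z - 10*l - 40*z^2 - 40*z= -6*l^3 + 4*l^2 + 64*l + z^2*(4*l - 16) + z*(-23*l^2 + 62*l + 120) + 64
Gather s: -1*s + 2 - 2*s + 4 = 6 - 3*s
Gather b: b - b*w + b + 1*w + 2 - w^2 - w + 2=b*(2 - w) - w^2 + 4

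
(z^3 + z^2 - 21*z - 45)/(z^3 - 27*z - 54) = (z - 5)/(z - 6)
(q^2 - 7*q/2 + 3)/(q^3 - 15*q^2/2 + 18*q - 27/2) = (q - 2)/(q^2 - 6*q + 9)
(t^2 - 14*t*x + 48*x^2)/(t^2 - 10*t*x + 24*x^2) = (-t + 8*x)/(-t + 4*x)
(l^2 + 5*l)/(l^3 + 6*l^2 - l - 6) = l*(l + 5)/(l^3 + 6*l^2 - l - 6)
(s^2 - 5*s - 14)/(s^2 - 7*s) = (s + 2)/s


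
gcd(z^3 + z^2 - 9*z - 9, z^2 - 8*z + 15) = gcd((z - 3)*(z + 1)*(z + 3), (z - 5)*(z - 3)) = z - 3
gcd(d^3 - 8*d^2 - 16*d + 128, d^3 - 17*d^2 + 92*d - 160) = d^2 - 12*d + 32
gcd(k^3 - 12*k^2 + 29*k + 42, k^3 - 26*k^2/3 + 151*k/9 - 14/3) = k - 6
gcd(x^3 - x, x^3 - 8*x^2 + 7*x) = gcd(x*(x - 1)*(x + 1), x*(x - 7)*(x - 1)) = x^2 - x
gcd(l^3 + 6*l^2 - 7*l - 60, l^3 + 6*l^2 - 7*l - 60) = l^3 + 6*l^2 - 7*l - 60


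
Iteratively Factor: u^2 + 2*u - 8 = (u - 2)*(u + 4)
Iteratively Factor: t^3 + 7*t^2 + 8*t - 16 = (t + 4)*(t^2 + 3*t - 4) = (t + 4)^2*(t - 1)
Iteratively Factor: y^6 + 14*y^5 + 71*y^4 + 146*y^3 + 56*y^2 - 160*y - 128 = (y + 4)*(y^5 + 10*y^4 + 31*y^3 + 22*y^2 - 32*y - 32) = (y + 2)*(y + 4)*(y^4 + 8*y^3 + 15*y^2 - 8*y - 16) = (y + 2)*(y + 4)^2*(y^3 + 4*y^2 - y - 4) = (y + 2)*(y + 4)^3*(y^2 - 1) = (y - 1)*(y + 2)*(y + 4)^3*(y + 1)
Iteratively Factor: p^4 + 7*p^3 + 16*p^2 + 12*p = (p + 2)*(p^3 + 5*p^2 + 6*p) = (p + 2)^2*(p^2 + 3*p) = p*(p + 2)^2*(p + 3)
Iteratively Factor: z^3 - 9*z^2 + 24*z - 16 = (z - 1)*(z^2 - 8*z + 16) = (z - 4)*(z - 1)*(z - 4)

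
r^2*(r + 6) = r^3 + 6*r^2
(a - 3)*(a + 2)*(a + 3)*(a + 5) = a^4 + 7*a^3 + a^2 - 63*a - 90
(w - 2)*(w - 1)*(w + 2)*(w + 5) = w^4 + 4*w^3 - 9*w^2 - 16*w + 20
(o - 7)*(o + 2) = o^2 - 5*o - 14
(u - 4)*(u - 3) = u^2 - 7*u + 12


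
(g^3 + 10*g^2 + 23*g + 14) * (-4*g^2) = -4*g^5 - 40*g^4 - 92*g^3 - 56*g^2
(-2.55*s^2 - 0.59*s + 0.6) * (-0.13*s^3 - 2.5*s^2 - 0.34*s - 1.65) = 0.3315*s^5 + 6.4517*s^4 + 2.264*s^3 + 2.9081*s^2 + 0.7695*s - 0.99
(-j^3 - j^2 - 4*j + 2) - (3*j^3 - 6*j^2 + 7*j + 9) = -4*j^3 + 5*j^2 - 11*j - 7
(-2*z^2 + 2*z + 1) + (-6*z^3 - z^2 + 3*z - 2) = -6*z^3 - 3*z^2 + 5*z - 1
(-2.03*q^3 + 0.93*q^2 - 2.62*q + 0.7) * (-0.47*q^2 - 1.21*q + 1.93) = 0.9541*q^5 + 2.0192*q^4 - 3.8118*q^3 + 4.6361*q^2 - 5.9036*q + 1.351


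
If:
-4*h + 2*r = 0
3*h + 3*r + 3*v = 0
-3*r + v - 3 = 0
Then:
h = -1/3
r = -2/3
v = 1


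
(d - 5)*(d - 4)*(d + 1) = d^3 - 8*d^2 + 11*d + 20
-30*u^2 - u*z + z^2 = (-6*u + z)*(5*u + z)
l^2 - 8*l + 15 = (l - 5)*(l - 3)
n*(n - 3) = n^2 - 3*n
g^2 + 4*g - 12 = (g - 2)*(g + 6)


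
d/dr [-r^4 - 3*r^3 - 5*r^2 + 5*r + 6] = -4*r^3 - 9*r^2 - 10*r + 5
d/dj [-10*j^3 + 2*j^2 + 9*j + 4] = -30*j^2 + 4*j + 9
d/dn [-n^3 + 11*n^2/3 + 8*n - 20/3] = -3*n^2 + 22*n/3 + 8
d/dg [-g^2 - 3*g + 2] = -2*g - 3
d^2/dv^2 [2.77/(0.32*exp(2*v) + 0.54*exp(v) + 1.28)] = (2.77*(0.64*exp(v) + 0.54)*(1.28*exp(v) + 1.08)*exp(v) - (3.5456*exp(v) + 1.4958)*(0.32*exp(2*v) + 0.54*exp(v) + 1.28))*exp(v)/(0.32*exp(2*v) + 0.54*exp(v) + 1.28)^3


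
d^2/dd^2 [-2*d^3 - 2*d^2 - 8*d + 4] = -12*d - 4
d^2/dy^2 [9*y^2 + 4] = 18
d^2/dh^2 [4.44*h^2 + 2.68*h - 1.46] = 8.88000000000000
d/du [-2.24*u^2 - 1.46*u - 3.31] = -4.48*u - 1.46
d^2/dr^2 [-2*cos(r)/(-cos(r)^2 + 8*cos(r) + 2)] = (cos(r) + 2)^2*(-148*cos(r) + 32*cos(2*r) + 4*cos(3*r) + 160)/(16*cos(r) - cos(2*r) + 3)^3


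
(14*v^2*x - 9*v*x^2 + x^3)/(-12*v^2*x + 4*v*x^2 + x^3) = (-7*v + x)/(6*v + x)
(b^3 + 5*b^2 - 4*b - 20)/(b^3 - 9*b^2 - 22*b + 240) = (b^2 - 4)/(b^2 - 14*b + 48)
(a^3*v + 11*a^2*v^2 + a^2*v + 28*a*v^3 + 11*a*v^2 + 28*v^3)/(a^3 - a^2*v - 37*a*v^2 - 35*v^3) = v*(-a^3 - 11*a^2*v - a^2 - 28*a*v^2 - 11*a*v - 28*v^2)/(-a^3 + a^2*v + 37*a*v^2 + 35*v^3)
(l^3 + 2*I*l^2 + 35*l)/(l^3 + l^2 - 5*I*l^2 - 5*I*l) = (l + 7*I)/(l + 1)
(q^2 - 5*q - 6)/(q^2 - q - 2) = (q - 6)/(q - 2)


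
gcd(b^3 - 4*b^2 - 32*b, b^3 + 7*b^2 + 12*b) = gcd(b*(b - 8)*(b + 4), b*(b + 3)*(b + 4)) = b^2 + 4*b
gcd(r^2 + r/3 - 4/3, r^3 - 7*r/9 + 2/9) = 1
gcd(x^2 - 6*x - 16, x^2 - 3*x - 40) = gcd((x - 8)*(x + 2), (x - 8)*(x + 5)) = x - 8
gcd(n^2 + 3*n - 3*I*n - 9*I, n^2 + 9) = n - 3*I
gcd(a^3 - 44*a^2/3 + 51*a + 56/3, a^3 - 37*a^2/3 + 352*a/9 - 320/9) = a - 8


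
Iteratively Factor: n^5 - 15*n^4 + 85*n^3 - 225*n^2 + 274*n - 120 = (n - 5)*(n^4 - 10*n^3 + 35*n^2 - 50*n + 24) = (n - 5)*(n - 4)*(n^3 - 6*n^2 + 11*n - 6) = (n - 5)*(n - 4)*(n - 3)*(n^2 - 3*n + 2) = (n - 5)*(n - 4)*(n - 3)*(n - 2)*(n - 1)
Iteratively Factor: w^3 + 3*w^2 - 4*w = (w)*(w^2 + 3*w - 4) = w*(w + 4)*(w - 1)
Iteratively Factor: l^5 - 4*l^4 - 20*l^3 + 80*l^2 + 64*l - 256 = (l + 4)*(l^4 - 8*l^3 + 12*l^2 + 32*l - 64) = (l - 4)*(l + 4)*(l^3 - 4*l^2 - 4*l + 16) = (l - 4)*(l + 2)*(l + 4)*(l^2 - 6*l + 8) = (l - 4)^2*(l + 2)*(l + 4)*(l - 2)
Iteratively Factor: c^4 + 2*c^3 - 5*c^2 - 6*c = (c + 3)*(c^3 - c^2 - 2*c) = (c - 2)*(c + 3)*(c^2 + c) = (c - 2)*(c + 1)*(c + 3)*(c)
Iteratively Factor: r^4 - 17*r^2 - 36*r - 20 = (r + 1)*(r^3 - r^2 - 16*r - 20) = (r + 1)*(r + 2)*(r^2 - 3*r - 10) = (r - 5)*(r + 1)*(r + 2)*(r + 2)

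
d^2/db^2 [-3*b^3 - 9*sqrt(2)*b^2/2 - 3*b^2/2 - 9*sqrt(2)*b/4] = -18*b - 9*sqrt(2) - 3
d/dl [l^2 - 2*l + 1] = 2*l - 2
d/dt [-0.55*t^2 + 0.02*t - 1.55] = 0.02 - 1.1*t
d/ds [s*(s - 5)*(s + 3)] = 3*s^2 - 4*s - 15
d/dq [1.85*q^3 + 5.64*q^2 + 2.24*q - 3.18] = 5.55*q^2 + 11.28*q + 2.24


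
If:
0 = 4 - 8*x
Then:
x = 1/2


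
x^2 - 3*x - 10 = (x - 5)*(x + 2)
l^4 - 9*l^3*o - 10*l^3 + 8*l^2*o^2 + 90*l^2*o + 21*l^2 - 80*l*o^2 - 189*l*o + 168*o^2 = (l - 7)*(l - 3)*(l - 8*o)*(l - o)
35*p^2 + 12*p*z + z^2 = (5*p + z)*(7*p + z)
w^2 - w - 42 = (w - 7)*(w + 6)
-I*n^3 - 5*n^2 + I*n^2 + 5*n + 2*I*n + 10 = (n - 2)*(n - 5*I)*(-I*n - I)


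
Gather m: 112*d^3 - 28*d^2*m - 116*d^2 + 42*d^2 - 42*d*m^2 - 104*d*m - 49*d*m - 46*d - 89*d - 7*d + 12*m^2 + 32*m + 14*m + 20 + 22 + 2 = 112*d^3 - 74*d^2 - 142*d + m^2*(12 - 42*d) + m*(-28*d^2 - 153*d + 46) + 44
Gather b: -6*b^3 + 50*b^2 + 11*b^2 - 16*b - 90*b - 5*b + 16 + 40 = -6*b^3 + 61*b^2 - 111*b + 56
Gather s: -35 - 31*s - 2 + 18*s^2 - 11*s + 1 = 18*s^2 - 42*s - 36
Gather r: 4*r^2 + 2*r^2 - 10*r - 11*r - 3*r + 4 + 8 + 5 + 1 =6*r^2 - 24*r + 18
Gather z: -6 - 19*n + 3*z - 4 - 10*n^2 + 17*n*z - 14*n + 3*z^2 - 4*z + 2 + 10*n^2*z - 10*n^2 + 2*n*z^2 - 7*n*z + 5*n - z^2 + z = -20*n^2 - 28*n + z^2*(2*n + 2) + z*(10*n^2 + 10*n) - 8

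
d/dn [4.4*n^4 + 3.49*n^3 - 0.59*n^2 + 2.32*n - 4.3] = 17.6*n^3 + 10.47*n^2 - 1.18*n + 2.32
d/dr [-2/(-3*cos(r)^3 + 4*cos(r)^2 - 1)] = 2*(9*cos(r) - 8)*sin(r)*cos(r)/(3*cos(r)^3 - 4*cos(r)^2 + 1)^2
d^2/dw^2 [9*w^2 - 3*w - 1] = 18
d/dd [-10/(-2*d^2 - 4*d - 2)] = 10*(-d - 1)/(d^2 + 2*d + 1)^2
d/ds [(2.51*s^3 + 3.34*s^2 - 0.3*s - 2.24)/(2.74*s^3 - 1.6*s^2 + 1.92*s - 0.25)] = (-13.1676*s^4 + 11.2824*s^3 + 22.4631*s^2 - 8.838*s + 4.3758)/(7.5076*s^6 - 8.768*s^5 + 13.0816*s^4 - 7.514*s^3 + 4.4864*s^2 - 0.96*s + 0.0625)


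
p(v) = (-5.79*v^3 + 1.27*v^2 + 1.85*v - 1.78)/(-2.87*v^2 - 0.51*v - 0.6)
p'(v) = (5.74*v + 0.51)*(-5.79*v^3 + 1.27*v^2 + 1.85*v - 1.78)/(-2.87*v^2 - 0.51*v - 0.6)^2 + (-17.37*v^2 + 2.54*v + 1.85)/(-2.87*v^2 - 0.51*v - 0.6)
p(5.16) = 9.47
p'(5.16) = 2.04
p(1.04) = 1.18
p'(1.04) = 1.57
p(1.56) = 2.12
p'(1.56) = 1.95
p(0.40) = 0.96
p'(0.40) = -2.19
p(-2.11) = -4.42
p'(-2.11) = 2.40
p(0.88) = 0.95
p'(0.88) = 1.24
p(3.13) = 5.31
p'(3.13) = 2.05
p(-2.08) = -4.35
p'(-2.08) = 2.42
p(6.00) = 11.18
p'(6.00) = 2.03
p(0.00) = 2.97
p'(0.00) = -5.60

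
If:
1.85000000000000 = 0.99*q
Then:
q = 1.87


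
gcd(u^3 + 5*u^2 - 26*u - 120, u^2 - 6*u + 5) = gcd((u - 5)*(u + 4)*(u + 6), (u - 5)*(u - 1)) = u - 5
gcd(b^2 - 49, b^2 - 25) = 1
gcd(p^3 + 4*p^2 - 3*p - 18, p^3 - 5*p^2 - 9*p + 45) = p + 3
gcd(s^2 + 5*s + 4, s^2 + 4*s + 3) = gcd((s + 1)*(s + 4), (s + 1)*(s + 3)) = s + 1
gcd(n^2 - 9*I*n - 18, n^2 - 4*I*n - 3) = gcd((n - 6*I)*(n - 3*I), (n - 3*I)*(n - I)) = n - 3*I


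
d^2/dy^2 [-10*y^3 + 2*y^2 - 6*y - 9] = 4 - 60*y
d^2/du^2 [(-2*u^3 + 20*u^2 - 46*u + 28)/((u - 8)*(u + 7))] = 56*(-5*u^3 + 111*u^2 - 951*u + 2389)/(u^6 - 3*u^5 - 165*u^4 + 335*u^3 + 9240*u^2 - 9408*u - 175616)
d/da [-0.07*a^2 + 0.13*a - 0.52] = 0.13 - 0.14*a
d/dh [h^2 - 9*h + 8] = 2*h - 9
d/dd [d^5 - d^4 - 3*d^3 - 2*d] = 5*d^4 - 4*d^3 - 9*d^2 - 2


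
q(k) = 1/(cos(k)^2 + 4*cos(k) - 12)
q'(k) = (2*sin(k)*cos(k) + 4*sin(k))/(cos(k)^2 + 4*cos(k) - 12)^2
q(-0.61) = -0.12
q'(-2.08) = -0.01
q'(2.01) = 0.02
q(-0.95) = -0.11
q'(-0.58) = -0.05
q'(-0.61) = -0.05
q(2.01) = -0.07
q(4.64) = -0.08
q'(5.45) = -0.05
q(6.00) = -0.14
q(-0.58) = -0.13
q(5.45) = -0.11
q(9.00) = -0.07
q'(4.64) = -0.03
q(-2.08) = -0.07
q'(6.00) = -0.03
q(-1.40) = -0.09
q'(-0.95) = -0.05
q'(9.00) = 0.00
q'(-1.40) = -0.03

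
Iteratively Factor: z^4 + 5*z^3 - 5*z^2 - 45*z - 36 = (z + 1)*(z^3 + 4*z^2 - 9*z - 36) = (z + 1)*(z + 3)*(z^2 + z - 12) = (z - 3)*(z + 1)*(z + 3)*(z + 4)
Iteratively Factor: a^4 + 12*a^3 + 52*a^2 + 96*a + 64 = (a + 2)*(a^3 + 10*a^2 + 32*a + 32) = (a + 2)*(a + 4)*(a^2 + 6*a + 8) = (a + 2)*(a + 4)^2*(a + 2)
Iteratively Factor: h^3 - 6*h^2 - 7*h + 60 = (h + 3)*(h^2 - 9*h + 20) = (h - 4)*(h + 3)*(h - 5)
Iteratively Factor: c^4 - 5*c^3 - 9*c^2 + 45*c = (c)*(c^3 - 5*c^2 - 9*c + 45) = c*(c - 5)*(c^2 - 9) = c*(c - 5)*(c + 3)*(c - 3)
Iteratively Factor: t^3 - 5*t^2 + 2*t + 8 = (t - 4)*(t^2 - t - 2) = (t - 4)*(t + 1)*(t - 2)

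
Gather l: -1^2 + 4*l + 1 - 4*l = 0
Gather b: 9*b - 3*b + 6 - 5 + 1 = 6*b + 2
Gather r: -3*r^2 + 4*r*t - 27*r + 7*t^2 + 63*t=-3*r^2 + r*(4*t - 27) + 7*t^2 + 63*t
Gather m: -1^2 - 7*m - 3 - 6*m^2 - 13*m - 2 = -6*m^2 - 20*m - 6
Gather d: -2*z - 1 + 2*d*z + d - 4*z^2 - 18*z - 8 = d*(2*z + 1) - 4*z^2 - 20*z - 9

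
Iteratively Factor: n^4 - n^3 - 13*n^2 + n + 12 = (n - 1)*(n^3 - 13*n - 12) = (n - 1)*(n + 3)*(n^2 - 3*n - 4) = (n - 4)*(n - 1)*(n + 3)*(n + 1)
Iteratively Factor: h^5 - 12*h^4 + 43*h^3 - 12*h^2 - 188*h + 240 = (h - 4)*(h^4 - 8*h^3 + 11*h^2 + 32*h - 60) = (h - 5)*(h - 4)*(h^3 - 3*h^2 - 4*h + 12) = (h - 5)*(h - 4)*(h - 2)*(h^2 - h - 6) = (h - 5)*(h - 4)*(h - 2)*(h + 2)*(h - 3)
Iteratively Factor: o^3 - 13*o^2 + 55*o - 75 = (o - 5)*(o^2 - 8*o + 15) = (o - 5)*(o - 3)*(o - 5)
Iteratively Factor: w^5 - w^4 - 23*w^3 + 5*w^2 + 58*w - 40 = (w - 1)*(w^4 - 23*w^2 - 18*w + 40) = (w - 1)^2*(w^3 + w^2 - 22*w - 40) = (w - 5)*(w - 1)^2*(w^2 + 6*w + 8) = (w - 5)*(w - 1)^2*(w + 4)*(w + 2)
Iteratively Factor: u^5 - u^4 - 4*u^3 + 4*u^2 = (u)*(u^4 - u^3 - 4*u^2 + 4*u) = u^2*(u^3 - u^2 - 4*u + 4) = u^2*(u + 2)*(u^2 - 3*u + 2) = u^2*(u - 1)*(u + 2)*(u - 2)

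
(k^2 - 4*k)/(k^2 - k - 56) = k*(4 - k)/(-k^2 + k + 56)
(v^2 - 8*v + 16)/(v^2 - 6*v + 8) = (v - 4)/(v - 2)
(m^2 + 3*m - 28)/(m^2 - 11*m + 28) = (m + 7)/(m - 7)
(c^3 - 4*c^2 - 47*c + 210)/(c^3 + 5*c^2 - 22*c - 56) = (c^2 - 11*c + 30)/(c^2 - 2*c - 8)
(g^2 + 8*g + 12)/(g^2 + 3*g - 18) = (g + 2)/(g - 3)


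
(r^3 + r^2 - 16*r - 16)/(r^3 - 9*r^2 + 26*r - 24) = (r^2 + 5*r + 4)/(r^2 - 5*r + 6)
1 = 1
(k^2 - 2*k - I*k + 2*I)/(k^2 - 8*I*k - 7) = (k - 2)/(k - 7*I)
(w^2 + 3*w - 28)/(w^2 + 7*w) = (w - 4)/w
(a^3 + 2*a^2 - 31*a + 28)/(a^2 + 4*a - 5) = (a^2 + 3*a - 28)/(a + 5)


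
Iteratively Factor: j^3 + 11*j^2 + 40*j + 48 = (j + 4)*(j^2 + 7*j + 12) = (j + 3)*(j + 4)*(j + 4)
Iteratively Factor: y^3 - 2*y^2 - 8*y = (y + 2)*(y^2 - 4*y) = y*(y + 2)*(y - 4)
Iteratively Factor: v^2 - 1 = (v + 1)*(v - 1)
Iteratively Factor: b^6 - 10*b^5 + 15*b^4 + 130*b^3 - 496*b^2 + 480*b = (b)*(b^5 - 10*b^4 + 15*b^3 + 130*b^2 - 496*b + 480) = b*(b - 3)*(b^4 - 7*b^3 - 6*b^2 + 112*b - 160) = b*(b - 5)*(b - 3)*(b^3 - 2*b^2 - 16*b + 32) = b*(b - 5)*(b - 3)*(b - 2)*(b^2 - 16) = b*(b - 5)*(b - 3)*(b - 2)*(b + 4)*(b - 4)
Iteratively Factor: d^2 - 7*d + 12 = (d - 3)*(d - 4)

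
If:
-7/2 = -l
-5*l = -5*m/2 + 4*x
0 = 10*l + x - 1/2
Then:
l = 7/2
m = -241/5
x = -69/2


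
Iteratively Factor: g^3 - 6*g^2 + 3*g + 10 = (g - 5)*(g^2 - g - 2) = (g - 5)*(g - 2)*(g + 1)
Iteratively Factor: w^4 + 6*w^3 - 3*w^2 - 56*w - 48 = (w - 3)*(w^3 + 9*w^2 + 24*w + 16) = (w - 3)*(w + 4)*(w^2 + 5*w + 4) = (w - 3)*(w + 4)^2*(w + 1)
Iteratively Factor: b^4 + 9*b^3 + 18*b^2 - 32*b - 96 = (b + 4)*(b^3 + 5*b^2 - 2*b - 24) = (b + 3)*(b + 4)*(b^2 + 2*b - 8) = (b + 3)*(b + 4)^2*(b - 2)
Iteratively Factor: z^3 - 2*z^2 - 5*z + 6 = (z + 2)*(z^2 - 4*z + 3) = (z - 3)*(z + 2)*(z - 1)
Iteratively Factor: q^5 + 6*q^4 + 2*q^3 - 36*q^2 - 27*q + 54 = (q + 3)*(q^4 + 3*q^3 - 7*q^2 - 15*q + 18) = (q - 1)*(q + 3)*(q^3 + 4*q^2 - 3*q - 18) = (q - 1)*(q + 3)^2*(q^2 + q - 6) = (q - 2)*(q - 1)*(q + 3)^2*(q + 3)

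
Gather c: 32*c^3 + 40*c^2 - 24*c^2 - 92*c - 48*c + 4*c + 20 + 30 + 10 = 32*c^3 + 16*c^2 - 136*c + 60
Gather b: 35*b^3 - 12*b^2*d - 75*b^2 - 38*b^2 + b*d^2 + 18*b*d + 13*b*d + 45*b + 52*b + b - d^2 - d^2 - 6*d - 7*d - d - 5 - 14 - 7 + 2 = 35*b^3 + b^2*(-12*d - 113) + b*(d^2 + 31*d + 98) - 2*d^2 - 14*d - 24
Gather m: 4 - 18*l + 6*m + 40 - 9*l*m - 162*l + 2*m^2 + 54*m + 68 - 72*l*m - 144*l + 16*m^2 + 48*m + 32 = -324*l + 18*m^2 + m*(108 - 81*l) + 144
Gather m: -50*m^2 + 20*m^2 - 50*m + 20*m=-30*m^2 - 30*m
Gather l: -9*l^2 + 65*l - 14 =-9*l^2 + 65*l - 14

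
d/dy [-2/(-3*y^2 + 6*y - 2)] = 12*(1 - y)/(3*y^2 - 6*y + 2)^2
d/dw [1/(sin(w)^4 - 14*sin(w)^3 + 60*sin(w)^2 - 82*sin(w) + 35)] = 2*(19*sin(w) + 2*cos(w)^2 - 43)*cos(w)/((sin(w) - 7)^2*(sin(w) - 5)^2*(sin(w) - 1)^3)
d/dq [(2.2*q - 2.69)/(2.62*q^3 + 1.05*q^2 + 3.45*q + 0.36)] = (-11.528*q^3 + 18.8334*q^2 + 5.649*q + 10.0725)/(6.8644*q^6 + 5.502*q^5 + 19.1805*q^4 + 9.1314*q^3 + 12.6585*q^2 + 2.484*q + 0.1296)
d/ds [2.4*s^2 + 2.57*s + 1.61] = 4.8*s + 2.57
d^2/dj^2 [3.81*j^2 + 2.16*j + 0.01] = 7.62000000000000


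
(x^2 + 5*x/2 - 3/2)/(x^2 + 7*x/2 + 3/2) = (2*x - 1)/(2*x + 1)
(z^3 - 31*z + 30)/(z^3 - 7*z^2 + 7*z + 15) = (z^2 + 5*z - 6)/(z^2 - 2*z - 3)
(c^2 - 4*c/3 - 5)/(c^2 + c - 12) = (c + 5/3)/(c + 4)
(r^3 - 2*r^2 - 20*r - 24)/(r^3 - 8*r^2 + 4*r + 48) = (r + 2)/(r - 4)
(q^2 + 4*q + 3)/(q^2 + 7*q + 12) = (q + 1)/(q + 4)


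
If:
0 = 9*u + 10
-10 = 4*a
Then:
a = -5/2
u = -10/9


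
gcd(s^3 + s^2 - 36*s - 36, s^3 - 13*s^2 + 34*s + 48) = s^2 - 5*s - 6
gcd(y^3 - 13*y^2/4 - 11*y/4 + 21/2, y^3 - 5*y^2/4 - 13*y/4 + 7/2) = y^2 - y/4 - 7/2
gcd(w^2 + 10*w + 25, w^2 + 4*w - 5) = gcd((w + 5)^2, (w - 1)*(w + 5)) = w + 5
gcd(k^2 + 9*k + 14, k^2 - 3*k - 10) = k + 2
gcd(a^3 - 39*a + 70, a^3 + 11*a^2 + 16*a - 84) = a^2 + 5*a - 14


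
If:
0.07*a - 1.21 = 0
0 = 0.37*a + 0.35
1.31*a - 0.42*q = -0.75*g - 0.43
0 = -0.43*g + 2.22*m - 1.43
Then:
No Solution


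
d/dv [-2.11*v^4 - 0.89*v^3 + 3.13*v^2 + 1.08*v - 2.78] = -8.44*v^3 - 2.67*v^2 + 6.26*v + 1.08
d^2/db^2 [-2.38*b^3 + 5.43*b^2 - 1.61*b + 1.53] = 10.86 - 14.28*b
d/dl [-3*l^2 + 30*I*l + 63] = -6*l + 30*I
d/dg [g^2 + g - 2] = 2*g + 1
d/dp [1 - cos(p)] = sin(p)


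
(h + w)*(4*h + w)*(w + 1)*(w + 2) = 4*h^2*w^2 + 12*h^2*w + 8*h^2 + 5*h*w^3 + 15*h*w^2 + 10*h*w + w^4 + 3*w^3 + 2*w^2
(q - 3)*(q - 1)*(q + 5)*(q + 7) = q^4 + 8*q^3 - 10*q^2 - 104*q + 105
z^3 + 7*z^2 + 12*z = z*(z + 3)*(z + 4)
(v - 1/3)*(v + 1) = v^2 + 2*v/3 - 1/3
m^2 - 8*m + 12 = (m - 6)*(m - 2)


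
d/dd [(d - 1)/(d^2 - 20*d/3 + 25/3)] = 3*(-3*d^2 + 6*d + 5)/(9*d^4 - 120*d^3 + 550*d^2 - 1000*d + 625)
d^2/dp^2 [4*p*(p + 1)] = 8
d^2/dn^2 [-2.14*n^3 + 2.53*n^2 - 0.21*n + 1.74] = 5.06 - 12.84*n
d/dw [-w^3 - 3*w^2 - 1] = 3*w*(-w - 2)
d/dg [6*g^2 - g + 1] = 12*g - 1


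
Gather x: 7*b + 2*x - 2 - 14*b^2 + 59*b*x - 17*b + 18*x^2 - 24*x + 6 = -14*b^2 - 10*b + 18*x^2 + x*(59*b - 22) + 4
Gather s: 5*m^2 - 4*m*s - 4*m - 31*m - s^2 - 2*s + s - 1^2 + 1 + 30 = 5*m^2 - 35*m - s^2 + s*(-4*m - 1) + 30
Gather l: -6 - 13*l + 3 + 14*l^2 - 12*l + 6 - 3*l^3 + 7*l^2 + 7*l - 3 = -3*l^3 + 21*l^2 - 18*l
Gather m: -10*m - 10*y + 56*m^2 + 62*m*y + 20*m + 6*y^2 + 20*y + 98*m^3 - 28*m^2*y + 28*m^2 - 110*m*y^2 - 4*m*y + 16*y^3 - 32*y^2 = 98*m^3 + m^2*(84 - 28*y) + m*(-110*y^2 + 58*y + 10) + 16*y^3 - 26*y^2 + 10*y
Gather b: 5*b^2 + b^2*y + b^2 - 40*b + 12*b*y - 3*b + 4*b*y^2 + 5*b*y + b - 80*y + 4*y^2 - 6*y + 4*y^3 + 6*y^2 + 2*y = b^2*(y + 6) + b*(4*y^2 + 17*y - 42) + 4*y^3 + 10*y^2 - 84*y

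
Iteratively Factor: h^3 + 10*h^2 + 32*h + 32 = (h + 4)*(h^2 + 6*h + 8) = (h + 4)^2*(h + 2)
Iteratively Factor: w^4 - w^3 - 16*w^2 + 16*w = (w + 4)*(w^3 - 5*w^2 + 4*w) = (w - 4)*(w + 4)*(w^2 - w) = w*(w - 4)*(w + 4)*(w - 1)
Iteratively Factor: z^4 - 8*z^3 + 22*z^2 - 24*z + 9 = (z - 1)*(z^3 - 7*z^2 + 15*z - 9) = (z - 1)^2*(z^2 - 6*z + 9) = (z - 3)*(z - 1)^2*(z - 3)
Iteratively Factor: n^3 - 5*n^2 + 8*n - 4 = (n - 2)*(n^2 - 3*n + 2) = (n - 2)*(n - 1)*(n - 2)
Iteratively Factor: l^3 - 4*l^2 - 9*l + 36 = (l - 3)*(l^2 - l - 12) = (l - 4)*(l - 3)*(l + 3)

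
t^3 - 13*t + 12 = (t - 3)*(t - 1)*(t + 4)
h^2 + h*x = h*(h + x)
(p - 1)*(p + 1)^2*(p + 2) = p^4 + 3*p^3 + p^2 - 3*p - 2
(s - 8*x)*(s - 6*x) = s^2 - 14*s*x + 48*x^2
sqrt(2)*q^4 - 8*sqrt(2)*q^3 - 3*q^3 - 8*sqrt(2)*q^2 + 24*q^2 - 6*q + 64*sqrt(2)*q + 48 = (q - 8)*(q - 3*sqrt(2))*(q + sqrt(2))*(sqrt(2)*q + 1)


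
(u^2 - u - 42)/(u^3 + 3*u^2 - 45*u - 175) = (u + 6)/(u^2 + 10*u + 25)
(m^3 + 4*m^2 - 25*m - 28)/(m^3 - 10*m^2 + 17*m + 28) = (m + 7)/(m - 7)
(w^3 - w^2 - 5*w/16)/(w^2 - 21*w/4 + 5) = w*(4*w + 1)/(4*(w - 4))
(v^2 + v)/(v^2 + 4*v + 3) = v/(v + 3)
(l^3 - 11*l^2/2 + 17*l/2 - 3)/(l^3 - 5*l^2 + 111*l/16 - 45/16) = 8*(2*l^2 - 5*l + 2)/(16*l^2 - 32*l + 15)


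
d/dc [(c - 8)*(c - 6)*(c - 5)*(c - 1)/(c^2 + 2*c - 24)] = 2*(c^5 - 7*c^4 - 88*c^3 + 1036*c^2 - 3528*c + 4056)/(c^4 + 4*c^3 - 44*c^2 - 96*c + 576)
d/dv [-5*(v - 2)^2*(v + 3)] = -15*v^2 + 10*v + 40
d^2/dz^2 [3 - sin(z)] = sin(z)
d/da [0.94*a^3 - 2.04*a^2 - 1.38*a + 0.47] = 2.82*a^2 - 4.08*a - 1.38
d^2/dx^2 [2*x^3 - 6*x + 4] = 12*x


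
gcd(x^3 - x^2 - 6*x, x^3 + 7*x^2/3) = x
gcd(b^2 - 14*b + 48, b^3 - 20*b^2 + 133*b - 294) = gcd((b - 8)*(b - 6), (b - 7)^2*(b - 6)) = b - 6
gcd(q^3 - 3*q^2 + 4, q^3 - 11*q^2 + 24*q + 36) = q + 1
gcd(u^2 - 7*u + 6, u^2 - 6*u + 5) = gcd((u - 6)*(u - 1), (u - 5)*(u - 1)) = u - 1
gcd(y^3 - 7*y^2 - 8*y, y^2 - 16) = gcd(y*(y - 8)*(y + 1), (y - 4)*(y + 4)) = 1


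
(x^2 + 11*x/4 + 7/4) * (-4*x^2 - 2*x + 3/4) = -4*x^4 - 13*x^3 - 47*x^2/4 - 23*x/16 + 21/16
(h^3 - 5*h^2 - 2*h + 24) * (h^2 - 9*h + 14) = h^5 - 14*h^4 + 57*h^3 - 28*h^2 - 244*h + 336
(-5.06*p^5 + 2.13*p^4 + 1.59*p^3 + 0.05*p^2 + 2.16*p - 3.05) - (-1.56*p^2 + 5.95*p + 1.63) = -5.06*p^5 + 2.13*p^4 + 1.59*p^3 + 1.61*p^2 - 3.79*p - 4.68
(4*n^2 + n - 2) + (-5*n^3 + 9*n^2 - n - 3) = -5*n^3 + 13*n^2 - 5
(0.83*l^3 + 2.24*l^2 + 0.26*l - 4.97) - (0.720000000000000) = 0.83*l^3 + 2.24*l^2 + 0.26*l - 5.69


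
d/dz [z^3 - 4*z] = 3*z^2 - 4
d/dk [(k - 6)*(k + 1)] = 2*k - 5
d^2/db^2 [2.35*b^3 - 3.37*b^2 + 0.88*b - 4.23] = 14.1*b - 6.74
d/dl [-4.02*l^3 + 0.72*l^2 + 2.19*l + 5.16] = -12.06*l^2 + 1.44*l + 2.19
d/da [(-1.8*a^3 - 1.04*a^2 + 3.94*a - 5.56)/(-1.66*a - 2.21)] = (5.976*a^3 + 13.6604*a^2 + 4.5968*a - 17.937)/(2.7556*a^2 + 7.3372*a + 4.8841)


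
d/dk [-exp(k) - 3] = -exp(k)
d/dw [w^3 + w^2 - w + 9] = 3*w^2 + 2*w - 1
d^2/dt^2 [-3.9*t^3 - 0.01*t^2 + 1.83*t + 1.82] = -23.4*t - 0.02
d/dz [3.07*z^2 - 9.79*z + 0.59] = 6.14*z - 9.79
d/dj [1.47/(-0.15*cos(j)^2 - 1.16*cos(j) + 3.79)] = -(0.441*cos(j) + 1.7052)*sin(j)/(0.15*cos(j)^2 + 1.16*cos(j) - 3.79)^2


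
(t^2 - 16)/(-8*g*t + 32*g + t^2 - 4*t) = (t + 4)/(-8*g + t)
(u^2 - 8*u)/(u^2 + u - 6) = u*(u - 8)/(u^2 + u - 6)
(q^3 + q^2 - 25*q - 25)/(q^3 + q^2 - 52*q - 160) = (q^2 - 4*q - 5)/(q^2 - 4*q - 32)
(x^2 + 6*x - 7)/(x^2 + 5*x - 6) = (x + 7)/(x + 6)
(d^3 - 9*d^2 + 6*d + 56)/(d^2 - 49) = (d^2 - 2*d - 8)/(d + 7)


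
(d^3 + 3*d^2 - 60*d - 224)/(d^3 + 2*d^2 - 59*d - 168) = (d + 4)/(d + 3)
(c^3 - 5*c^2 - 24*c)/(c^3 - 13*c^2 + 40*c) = (c + 3)/(c - 5)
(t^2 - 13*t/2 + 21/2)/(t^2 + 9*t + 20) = (2*t^2 - 13*t + 21)/(2*(t^2 + 9*t + 20))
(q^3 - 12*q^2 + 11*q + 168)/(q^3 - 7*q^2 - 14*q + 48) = (q - 7)/(q - 2)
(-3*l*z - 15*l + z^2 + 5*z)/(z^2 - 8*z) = (-3*l*z - 15*l + z^2 + 5*z)/(z*(z - 8))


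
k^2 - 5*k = k*(k - 5)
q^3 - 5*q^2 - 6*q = q*(q - 6)*(q + 1)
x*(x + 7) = x^2 + 7*x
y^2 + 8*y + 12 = (y + 2)*(y + 6)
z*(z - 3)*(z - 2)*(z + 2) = z^4 - 3*z^3 - 4*z^2 + 12*z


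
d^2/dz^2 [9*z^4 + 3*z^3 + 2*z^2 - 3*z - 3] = 108*z^2 + 18*z + 4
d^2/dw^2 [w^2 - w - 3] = 2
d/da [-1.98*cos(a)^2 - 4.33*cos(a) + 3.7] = (3.96*cos(a) + 4.33)*sin(a)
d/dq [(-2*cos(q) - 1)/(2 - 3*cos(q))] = 7*sin(q)/(3*cos(q) - 2)^2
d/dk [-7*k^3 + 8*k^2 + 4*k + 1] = -21*k^2 + 16*k + 4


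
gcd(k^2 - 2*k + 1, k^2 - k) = k - 1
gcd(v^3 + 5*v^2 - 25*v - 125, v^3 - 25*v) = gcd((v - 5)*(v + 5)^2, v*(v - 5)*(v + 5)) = v^2 - 25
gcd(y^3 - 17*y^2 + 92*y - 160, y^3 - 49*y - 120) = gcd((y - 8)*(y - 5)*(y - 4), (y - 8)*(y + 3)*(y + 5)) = y - 8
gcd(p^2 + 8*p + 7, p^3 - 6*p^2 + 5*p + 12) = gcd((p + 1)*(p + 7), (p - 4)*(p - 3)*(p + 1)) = p + 1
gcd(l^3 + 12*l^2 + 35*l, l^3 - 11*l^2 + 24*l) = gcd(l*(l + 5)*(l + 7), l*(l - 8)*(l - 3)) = l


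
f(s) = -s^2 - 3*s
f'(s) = -2*s - 3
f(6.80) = -66.64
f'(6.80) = -16.60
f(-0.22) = 0.61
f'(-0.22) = -2.56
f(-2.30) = 1.61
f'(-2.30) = 1.60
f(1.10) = -4.51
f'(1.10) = -5.20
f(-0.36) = 0.95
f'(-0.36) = -2.28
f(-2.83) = 0.48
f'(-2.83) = 2.66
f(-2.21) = 1.75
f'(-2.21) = 1.42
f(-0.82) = 1.79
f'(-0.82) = -1.36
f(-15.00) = -180.00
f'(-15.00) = 27.00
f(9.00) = -108.00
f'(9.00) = -21.00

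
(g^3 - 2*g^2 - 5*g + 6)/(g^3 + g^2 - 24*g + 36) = (g^2 + g - 2)/(g^2 + 4*g - 12)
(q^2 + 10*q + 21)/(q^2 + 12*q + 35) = (q + 3)/(q + 5)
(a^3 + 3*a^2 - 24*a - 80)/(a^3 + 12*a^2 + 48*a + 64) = (a - 5)/(a + 4)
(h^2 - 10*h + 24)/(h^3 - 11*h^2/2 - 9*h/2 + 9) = 2*(h - 4)/(2*h^2 + h - 3)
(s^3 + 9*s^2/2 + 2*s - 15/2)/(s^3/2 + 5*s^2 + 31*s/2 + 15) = (2*s^2 + 3*s - 5)/(s^2 + 7*s + 10)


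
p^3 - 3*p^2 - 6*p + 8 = (p - 4)*(p - 1)*(p + 2)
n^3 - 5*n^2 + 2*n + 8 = (n - 4)*(n - 2)*(n + 1)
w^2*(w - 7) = w^3 - 7*w^2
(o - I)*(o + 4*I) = o^2 + 3*I*o + 4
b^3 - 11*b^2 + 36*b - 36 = (b - 6)*(b - 3)*(b - 2)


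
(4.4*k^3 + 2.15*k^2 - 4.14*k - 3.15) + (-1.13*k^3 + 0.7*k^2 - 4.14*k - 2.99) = 3.27*k^3 + 2.85*k^2 - 8.28*k - 6.14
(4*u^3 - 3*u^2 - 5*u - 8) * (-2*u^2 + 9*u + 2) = -8*u^5 + 42*u^4 - 9*u^3 - 35*u^2 - 82*u - 16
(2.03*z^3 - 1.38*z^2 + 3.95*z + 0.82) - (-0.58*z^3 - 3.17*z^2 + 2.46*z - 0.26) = 2.61*z^3 + 1.79*z^2 + 1.49*z + 1.08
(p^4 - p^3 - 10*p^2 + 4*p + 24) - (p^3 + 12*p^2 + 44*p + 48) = p^4 - 2*p^3 - 22*p^2 - 40*p - 24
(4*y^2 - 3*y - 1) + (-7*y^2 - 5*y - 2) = -3*y^2 - 8*y - 3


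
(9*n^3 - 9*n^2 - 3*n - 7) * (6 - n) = -9*n^4 + 63*n^3 - 51*n^2 - 11*n - 42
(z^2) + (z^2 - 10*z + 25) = 2*z^2 - 10*z + 25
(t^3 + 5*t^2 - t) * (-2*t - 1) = -2*t^4 - 11*t^3 - 3*t^2 + t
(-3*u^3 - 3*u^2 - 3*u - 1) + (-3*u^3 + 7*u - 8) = -6*u^3 - 3*u^2 + 4*u - 9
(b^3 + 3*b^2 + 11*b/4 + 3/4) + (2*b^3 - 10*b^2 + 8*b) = 3*b^3 - 7*b^2 + 43*b/4 + 3/4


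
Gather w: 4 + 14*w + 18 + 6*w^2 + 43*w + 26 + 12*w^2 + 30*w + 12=18*w^2 + 87*w + 60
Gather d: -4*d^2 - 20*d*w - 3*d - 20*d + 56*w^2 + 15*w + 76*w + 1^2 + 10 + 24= -4*d^2 + d*(-20*w - 23) + 56*w^2 + 91*w + 35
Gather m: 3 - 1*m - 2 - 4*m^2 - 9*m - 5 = -4*m^2 - 10*m - 4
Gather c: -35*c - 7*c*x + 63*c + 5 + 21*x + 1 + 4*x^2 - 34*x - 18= c*(28 - 7*x) + 4*x^2 - 13*x - 12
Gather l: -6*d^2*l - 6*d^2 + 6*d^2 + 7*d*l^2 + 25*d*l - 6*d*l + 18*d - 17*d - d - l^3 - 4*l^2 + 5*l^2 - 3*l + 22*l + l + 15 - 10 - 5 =-l^3 + l^2*(7*d + 1) + l*(-6*d^2 + 19*d + 20)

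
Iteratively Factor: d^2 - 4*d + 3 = (d - 3)*(d - 1)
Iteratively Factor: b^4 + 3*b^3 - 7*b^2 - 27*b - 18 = (b + 3)*(b^3 - 7*b - 6) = (b + 2)*(b + 3)*(b^2 - 2*b - 3) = (b + 1)*(b + 2)*(b + 3)*(b - 3)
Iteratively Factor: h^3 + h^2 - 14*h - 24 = (h - 4)*(h^2 + 5*h + 6) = (h - 4)*(h + 3)*(h + 2)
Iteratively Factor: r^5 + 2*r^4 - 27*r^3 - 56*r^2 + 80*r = (r - 5)*(r^4 + 7*r^3 + 8*r^2 - 16*r) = (r - 5)*(r + 4)*(r^3 + 3*r^2 - 4*r) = (r - 5)*(r - 1)*(r + 4)*(r^2 + 4*r) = (r - 5)*(r - 1)*(r + 4)^2*(r)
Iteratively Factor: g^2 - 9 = (g + 3)*(g - 3)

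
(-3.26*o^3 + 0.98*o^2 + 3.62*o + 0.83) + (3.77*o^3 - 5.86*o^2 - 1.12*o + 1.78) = 0.51*o^3 - 4.88*o^2 + 2.5*o + 2.61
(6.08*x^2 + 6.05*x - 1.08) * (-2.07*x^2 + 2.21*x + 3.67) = -12.5856*x^4 + 0.913300000000001*x^3 + 37.9197*x^2 + 19.8167*x - 3.9636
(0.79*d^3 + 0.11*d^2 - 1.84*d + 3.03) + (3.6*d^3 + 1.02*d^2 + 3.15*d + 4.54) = 4.39*d^3 + 1.13*d^2 + 1.31*d + 7.57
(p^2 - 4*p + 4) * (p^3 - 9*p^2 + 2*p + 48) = p^5 - 13*p^4 + 42*p^3 + 4*p^2 - 184*p + 192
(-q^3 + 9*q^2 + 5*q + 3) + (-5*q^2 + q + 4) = -q^3 + 4*q^2 + 6*q + 7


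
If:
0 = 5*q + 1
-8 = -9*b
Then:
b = 8/9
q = -1/5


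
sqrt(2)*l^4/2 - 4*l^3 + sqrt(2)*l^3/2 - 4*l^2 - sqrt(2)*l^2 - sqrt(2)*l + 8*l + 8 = (l - 4*sqrt(2))*(l - sqrt(2))*(l + sqrt(2))*(sqrt(2)*l/2 + sqrt(2)/2)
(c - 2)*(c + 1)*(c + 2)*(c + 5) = c^4 + 6*c^3 + c^2 - 24*c - 20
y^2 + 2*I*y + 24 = (y - 4*I)*(y + 6*I)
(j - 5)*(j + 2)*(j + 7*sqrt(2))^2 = j^4 - 3*j^3 + 14*sqrt(2)*j^3 - 42*sqrt(2)*j^2 + 88*j^2 - 294*j - 140*sqrt(2)*j - 980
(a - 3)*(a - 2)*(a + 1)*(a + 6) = a^4 + 2*a^3 - 23*a^2 + 12*a + 36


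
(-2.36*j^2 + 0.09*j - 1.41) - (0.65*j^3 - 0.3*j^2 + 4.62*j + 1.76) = -0.65*j^3 - 2.06*j^2 - 4.53*j - 3.17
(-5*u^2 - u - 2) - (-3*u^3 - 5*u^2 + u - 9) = 3*u^3 - 2*u + 7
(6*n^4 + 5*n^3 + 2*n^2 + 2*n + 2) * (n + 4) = 6*n^5 + 29*n^4 + 22*n^3 + 10*n^2 + 10*n + 8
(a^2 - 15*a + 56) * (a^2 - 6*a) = a^4 - 21*a^3 + 146*a^2 - 336*a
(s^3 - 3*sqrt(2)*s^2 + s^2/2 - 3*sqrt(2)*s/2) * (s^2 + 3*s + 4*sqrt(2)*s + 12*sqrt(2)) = s^5 + sqrt(2)*s^4 + 7*s^4/2 - 45*s^3/2 + 7*sqrt(2)*s^3/2 - 84*s^2 + 3*sqrt(2)*s^2/2 - 36*s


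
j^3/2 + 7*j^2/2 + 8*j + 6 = (j/2 + 1)*(j + 2)*(j + 3)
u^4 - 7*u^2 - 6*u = u*(u - 3)*(u + 1)*(u + 2)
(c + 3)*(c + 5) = c^2 + 8*c + 15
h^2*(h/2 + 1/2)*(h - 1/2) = h^4/2 + h^3/4 - h^2/4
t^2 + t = t*(t + 1)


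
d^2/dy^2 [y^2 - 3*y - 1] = 2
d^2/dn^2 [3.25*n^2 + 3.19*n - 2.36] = 6.50000000000000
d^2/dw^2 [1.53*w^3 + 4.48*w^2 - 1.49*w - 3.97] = 9.18*w + 8.96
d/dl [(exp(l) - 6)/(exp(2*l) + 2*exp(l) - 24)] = (-2*(exp(l) - 6)*(exp(l) + 1) + exp(2*l) + 2*exp(l) - 24)*exp(l)/(exp(2*l) + 2*exp(l) - 24)^2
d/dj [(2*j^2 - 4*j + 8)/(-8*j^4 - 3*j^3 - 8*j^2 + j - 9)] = 2*(16*j^5 - 45*j^4 + 116*j^3 + 21*j^2 + 46*j + 14)/(64*j^8 + 48*j^7 + 137*j^6 + 32*j^5 + 202*j^4 + 38*j^3 + 145*j^2 - 18*j + 81)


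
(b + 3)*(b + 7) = b^2 + 10*b + 21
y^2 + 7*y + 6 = (y + 1)*(y + 6)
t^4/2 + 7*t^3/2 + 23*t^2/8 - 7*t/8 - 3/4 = (t/2 + 1/2)*(t - 1/2)*(t + 1/2)*(t + 6)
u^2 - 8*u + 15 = (u - 5)*(u - 3)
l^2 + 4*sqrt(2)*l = l*(l + 4*sqrt(2))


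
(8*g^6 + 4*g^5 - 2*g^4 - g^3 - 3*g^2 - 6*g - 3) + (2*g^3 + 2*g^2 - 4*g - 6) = 8*g^6 + 4*g^5 - 2*g^4 + g^3 - g^2 - 10*g - 9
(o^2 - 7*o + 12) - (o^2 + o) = 12 - 8*o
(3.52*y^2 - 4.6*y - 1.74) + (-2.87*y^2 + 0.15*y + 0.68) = 0.65*y^2 - 4.45*y - 1.06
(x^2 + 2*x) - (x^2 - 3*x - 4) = 5*x + 4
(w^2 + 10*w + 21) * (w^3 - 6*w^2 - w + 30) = w^5 + 4*w^4 - 40*w^3 - 106*w^2 + 279*w + 630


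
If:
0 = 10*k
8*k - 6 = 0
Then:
No Solution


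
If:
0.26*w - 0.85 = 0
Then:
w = 3.27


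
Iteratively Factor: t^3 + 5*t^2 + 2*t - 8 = (t + 4)*(t^2 + t - 2) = (t - 1)*(t + 4)*(t + 2)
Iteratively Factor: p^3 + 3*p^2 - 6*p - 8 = (p - 2)*(p^2 + 5*p + 4) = (p - 2)*(p + 1)*(p + 4)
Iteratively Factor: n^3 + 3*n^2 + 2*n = (n + 2)*(n^2 + n) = n*(n + 2)*(n + 1)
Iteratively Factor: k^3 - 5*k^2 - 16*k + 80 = (k + 4)*(k^2 - 9*k + 20) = (k - 4)*(k + 4)*(k - 5)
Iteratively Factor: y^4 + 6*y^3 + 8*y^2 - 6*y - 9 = (y + 3)*(y^3 + 3*y^2 - y - 3) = (y - 1)*(y + 3)*(y^2 + 4*y + 3) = (y - 1)*(y + 3)^2*(y + 1)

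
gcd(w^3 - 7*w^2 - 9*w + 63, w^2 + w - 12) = w - 3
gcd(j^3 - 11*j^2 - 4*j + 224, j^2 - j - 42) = j - 7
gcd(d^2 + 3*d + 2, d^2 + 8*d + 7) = d + 1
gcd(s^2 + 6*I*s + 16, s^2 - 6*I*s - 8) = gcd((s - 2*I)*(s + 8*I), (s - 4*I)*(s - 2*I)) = s - 2*I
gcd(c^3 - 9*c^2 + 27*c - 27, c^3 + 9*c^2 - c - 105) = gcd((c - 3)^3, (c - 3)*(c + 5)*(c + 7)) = c - 3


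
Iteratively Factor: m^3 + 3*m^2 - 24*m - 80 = (m + 4)*(m^2 - m - 20) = (m - 5)*(m + 4)*(m + 4)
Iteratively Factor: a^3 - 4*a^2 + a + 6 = (a - 2)*(a^2 - 2*a - 3) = (a - 2)*(a + 1)*(a - 3)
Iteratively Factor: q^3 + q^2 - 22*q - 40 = (q + 4)*(q^2 - 3*q - 10) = (q - 5)*(q + 4)*(q + 2)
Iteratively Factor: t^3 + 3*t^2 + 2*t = (t)*(t^2 + 3*t + 2) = t*(t + 2)*(t + 1)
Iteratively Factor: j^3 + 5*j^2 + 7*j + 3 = (j + 1)*(j^2 + 4*j + 3) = (j + 1)^2*(j + 3)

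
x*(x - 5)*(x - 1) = x^3 - 6*x^2 + 5*x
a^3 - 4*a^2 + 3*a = a*(a - 3)*(a - 1)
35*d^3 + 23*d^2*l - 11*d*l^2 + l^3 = (-7*d + l)*(-5*d + l)*(d + l)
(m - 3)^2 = m^2 - 6*m + 9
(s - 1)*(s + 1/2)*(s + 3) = s^3 + 5*s^2/2 - 2*s - 3/2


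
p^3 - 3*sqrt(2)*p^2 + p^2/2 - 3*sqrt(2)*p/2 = p*(p + 1/2)*(p - 3*sqrt(2))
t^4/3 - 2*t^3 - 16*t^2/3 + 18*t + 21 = (t/3 + 1/3)*(t - 7)*(t - 3)*(t + 3)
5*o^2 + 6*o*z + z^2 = (o + z)*(5*o + z)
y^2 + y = y*(y + 1)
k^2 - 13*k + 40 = (k - 8)*(k - 5)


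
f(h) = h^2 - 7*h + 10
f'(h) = 2*h - 7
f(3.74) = -2.19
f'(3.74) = 0.48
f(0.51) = 6.69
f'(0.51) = -5.98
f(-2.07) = 28.77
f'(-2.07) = -11.14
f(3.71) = -2.21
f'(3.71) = 0.42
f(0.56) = 6.39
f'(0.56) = -5.88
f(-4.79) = 66.47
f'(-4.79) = -16.58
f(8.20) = 19.84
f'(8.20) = 9.40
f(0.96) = 4.20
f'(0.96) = -5.08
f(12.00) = 70.00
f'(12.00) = 17.00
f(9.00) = 28.00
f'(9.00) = 11.00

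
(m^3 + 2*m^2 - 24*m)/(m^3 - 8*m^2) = (m^2 + 2*m - 24)/(m*(m - 8))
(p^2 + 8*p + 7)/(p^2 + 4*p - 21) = (p + 1)/(p - 3)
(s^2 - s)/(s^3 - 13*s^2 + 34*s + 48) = s*(s - 1)/(s^3 - 13*s^2 + 34*s + 48)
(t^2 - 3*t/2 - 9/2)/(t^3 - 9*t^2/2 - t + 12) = (t - 3)/(t^2 - 6*t + 8)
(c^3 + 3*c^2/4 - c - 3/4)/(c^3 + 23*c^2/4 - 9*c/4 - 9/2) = (c + 1)/(c + 6)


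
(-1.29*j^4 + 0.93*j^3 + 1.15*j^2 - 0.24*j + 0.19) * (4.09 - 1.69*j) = 2.1801*j^5 - 6.8478*j^4 + 1.8602*j^3 + 5.1091*j^2 - 1.3027*j + 0.7771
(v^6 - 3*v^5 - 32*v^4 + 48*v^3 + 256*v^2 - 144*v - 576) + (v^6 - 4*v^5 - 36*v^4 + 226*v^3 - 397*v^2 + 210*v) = 2*v^6 - 7*v^5 - 68*v^4 + 274*v^3 - 141*v^2 + 66*v - 576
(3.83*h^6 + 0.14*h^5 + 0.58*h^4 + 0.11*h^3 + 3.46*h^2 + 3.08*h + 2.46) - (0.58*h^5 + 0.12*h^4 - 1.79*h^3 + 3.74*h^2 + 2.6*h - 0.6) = 3.83*h^6 - 0.44*h^5 + 0.46*h^4 + 1.9*h^3 - 0.28*h^2 + 0.48*h + 3.06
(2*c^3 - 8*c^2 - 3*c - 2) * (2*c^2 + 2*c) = 4*c^5 - 12*c^4 - 22*c^3 - 10*c^2 - 4*c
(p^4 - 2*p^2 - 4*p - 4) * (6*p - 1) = 6*p^5 - p^4 - 12*p^3 - 22*p^2 - 20*p + 4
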